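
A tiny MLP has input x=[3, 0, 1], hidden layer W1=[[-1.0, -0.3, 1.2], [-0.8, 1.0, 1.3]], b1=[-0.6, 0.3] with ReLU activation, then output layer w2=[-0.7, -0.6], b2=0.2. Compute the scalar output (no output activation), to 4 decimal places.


z1[0] = (-1.0)·(3) + (-0.3)·(0) + (1.2)·(1) - 0.6 = -2.4
z1[1] = (-0.8)·(3) + (1.0)·(0) + (1.3)·(1) + 0.3 = -0.8
h = ReLU(z1) = [0.0, 0.0]
output = (-0.7)·(0.0) + (-0.6)·(0.0) + 0.2 = 0.2

0.2


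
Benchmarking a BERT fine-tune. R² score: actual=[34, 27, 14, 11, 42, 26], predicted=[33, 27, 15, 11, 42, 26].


ȳ = 25.6667
SS_res = Σ(y-ŷ)² = 2
SS_tot = Σ(y-ȳ)² = 689.33
R² = 1 - SS_res/SS_tot = 1 - 0.0029 = 0.9971

0.9971


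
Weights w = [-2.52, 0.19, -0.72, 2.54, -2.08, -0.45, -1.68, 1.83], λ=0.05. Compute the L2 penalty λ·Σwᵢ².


‖w‖₂² = (-2.52)² + (0.19)² + (-0.72)² + (2.54)² + (-2.08)² + (-0.45)² + (-1.68)² + (1.83)²
     = 6.3504 + 0.0361 + 0.5184 + 6.4516 + 4.3264 + 0.2025 + 2.8224 + 3.3489
     = 24.0567
λ·‖w‖₂² = 0.05·24.0567 = 1.202835

1.202835


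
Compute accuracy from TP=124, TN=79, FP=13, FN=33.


Accuracy = (TP+TN)/(TP+TN+FP+FN)
= (124+79)/(249)
= 203/249 = 81.53%

81.53%


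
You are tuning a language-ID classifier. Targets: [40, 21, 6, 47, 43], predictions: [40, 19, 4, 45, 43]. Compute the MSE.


Squared errors: (40-40)²=0, (21-19)²=4, (6-4)²=4, (47-45)²=4, (43-43)²=0
Sum = 12
MSE = 12/5 = 12/5

12/5


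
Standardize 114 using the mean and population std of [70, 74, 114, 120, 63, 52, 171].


μ = 94.8571, σ = 39.0985
z = (114 - 94.8571)/39.0985 = 0.4896

0.4896


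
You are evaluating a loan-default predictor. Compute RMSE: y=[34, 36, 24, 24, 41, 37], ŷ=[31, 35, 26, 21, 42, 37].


MSE = 24/6 = 4
RMSE = √(24/6) = 2.0

2.0


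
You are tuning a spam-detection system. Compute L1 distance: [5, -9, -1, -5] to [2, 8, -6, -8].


d = |5-2| + |-9-8| + |-1+ 6| + |-5+ 8|
  = 3 + 17 + 5 + 3
  = 28

28


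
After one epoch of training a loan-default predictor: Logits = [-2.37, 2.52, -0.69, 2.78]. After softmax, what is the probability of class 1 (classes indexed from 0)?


Exponentials: e^-2.37=0.0935, e^2.52=12.4286, e^-0.69=0.5016, e^2.78=16.119
Sum = 29.1427
Softmax = [0.0032, 0.4265, 0.0172, 0.5531]
p[1] = 12.4286/29.1427 = 0.4265

0.4265


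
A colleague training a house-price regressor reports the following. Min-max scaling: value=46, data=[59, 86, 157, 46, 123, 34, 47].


min=34, max=157
(46-34)/(157-34) = 12/123 = 0.0976

0.0976


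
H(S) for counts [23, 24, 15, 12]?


Probabilities: [23/74, 24/74, 15/74, 12/74] ≈ [0.3108, 0.3243, 0.2027, 0.1622]
H = -((23/74)·log₂(23/74) + (24/74)·log₂(24/74) + (15/74)·log₂(15/74) + (12/74)·log₂(12/74))
  = 1.9432 bits

1.9432 bits


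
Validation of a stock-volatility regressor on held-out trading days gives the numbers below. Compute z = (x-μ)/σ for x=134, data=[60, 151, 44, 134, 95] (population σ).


μ = 96.8, σ = 41.1505
z = (134 - 96.8)/41.1505 = 0.904

0.904


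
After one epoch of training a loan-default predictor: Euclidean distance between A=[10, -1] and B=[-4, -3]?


d = √((10+ 4)² + (-1+ 3)²)
  = √(196 + 4)
  = √200 = 14.1421

14.1421


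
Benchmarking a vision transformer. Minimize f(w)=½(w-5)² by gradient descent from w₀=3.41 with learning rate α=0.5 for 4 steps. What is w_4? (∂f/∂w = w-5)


step 1: grad = 3.41-5 = -1.59; w = 3.41 - 0.5·(-1.59) = 4.205
step 2: grad = 4.205-5 = -0.795; w = 4.205 - 0.5·(-0.795) = 4.6025
step 3: grad = 4.6025-5 = -0.3975; w = 4.6025 - 0.5·(-0.3975) = 4.80125
step 4: grad = 4.80125-5 = -0.19875; w = 4.80125 - 0.5·(-0.19875) = 4.900625

4.900625


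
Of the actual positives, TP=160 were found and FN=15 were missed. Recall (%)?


Recall = TP/(TP+FN)
= 160/(160+15)
= 160/175 = 91.43%

91.43%


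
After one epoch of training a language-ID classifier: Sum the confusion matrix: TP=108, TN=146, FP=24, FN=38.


Total = TP + TN + FP + FN
= 108 + 146 + 24 + 38
= 316
(Predicted positive: 132, predicted negative: 184)

316


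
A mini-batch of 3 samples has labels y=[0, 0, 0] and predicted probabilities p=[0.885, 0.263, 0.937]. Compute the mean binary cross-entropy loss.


L[0] = -ln(1-0.885) = -ln(0.115) = 2.1628
L[1] = -ln(1-0.263) = -ln(0.737) = 0.3052
L[2] = -ln(1-0.937) = -ln(0.063) = 2.7646
mean = (2.1628 + 0.3052 + 2.7646)/3 = 1.7442

1.7442


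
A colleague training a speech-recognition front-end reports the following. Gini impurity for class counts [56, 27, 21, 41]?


Probabilities: [56/145, 27/145, 21/145, 41/145] ≈ [0.3862, 0.1862, 0.1448, 0.2828]
Σpᵢ² = (3136 + 729 + 441 + 1681)/145² = 5987/21025
Gini = 1 - Σpᵢ² = 1 - 5987/21025 = 0.7152

0.7152


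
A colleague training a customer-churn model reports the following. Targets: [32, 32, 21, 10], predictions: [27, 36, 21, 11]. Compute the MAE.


Absolute errors: |32-27|=5, |32-36|=4, |21-21|=0, |10-11|=1
Sum = 10
MAE = 10/4 = 5/2

5/2


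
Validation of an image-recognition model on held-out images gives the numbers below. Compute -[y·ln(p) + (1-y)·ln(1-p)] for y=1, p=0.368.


BCE = -[y·ln(p) + (1-y)·ln(1-p)]
= -1·ln(0.368) - 0
= -ln(0.368) = 0.9997

0.9997


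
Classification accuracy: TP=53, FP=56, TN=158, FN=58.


Accuracy = (TP+TN)/(TP+TN+FP+FN)
= (53+158)/(325)
= 211/325 = 64.92%

64.92%


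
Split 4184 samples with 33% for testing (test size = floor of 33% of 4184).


Test = ⌊4184·33/100⌋ = 1380
Train = 4184 - 1380 = 2804

Train: 2804, Test: 1380


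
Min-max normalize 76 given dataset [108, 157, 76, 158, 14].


min=14, max=158
(76-14)/(158-14) = 62/144 = 0.4306

0.4306


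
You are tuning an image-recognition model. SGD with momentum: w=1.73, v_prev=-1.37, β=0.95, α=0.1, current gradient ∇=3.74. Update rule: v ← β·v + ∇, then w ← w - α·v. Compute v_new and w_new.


v_new = 0.95·-1.37 + 3.74 = -1.3015 + 3.74 = 2.4385
w_new = 1.73 - 0.1·2.4385 = 1.73 - 0.24385 = 1.48615

v_new=2.4385, w_new=1.48615


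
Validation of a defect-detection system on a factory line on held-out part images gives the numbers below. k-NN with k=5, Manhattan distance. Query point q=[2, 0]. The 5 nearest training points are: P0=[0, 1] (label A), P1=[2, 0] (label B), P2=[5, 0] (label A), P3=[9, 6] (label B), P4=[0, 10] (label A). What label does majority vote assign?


d(q,P0) = 3  (label A)
d(q,P1) = 0  (label B)
d(q,P2) = 3  (label A)
d(q,P3) = 13  (label B)
d(q,P4) = 12  (label A)
Votes: A=3, B=2
Majority → A

A


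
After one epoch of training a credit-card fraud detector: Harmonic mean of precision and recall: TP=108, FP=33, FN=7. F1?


Precision = 108/141 = 0.766
Recall = 108/115 = 0.9391
F1 = 2·P·R/(P+R) = 2·TP/(2·TP+FP+FN) = 216/(216+33+7) = 216/256 = 0.8438

0.8438


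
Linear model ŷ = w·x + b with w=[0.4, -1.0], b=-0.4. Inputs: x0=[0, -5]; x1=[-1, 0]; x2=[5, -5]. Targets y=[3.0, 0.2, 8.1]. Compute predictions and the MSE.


ŷ0 = (0.4)·(0) + (-1.0)·(-5) - 0.4 = 4.6
ŷ1 = (0.4)·(-1) + (-1.0)·(0) - 0.4 = -0.8
ŷ2 = (0.4)·(5) + (-1.0)·(-5) - 0.4 = 6.6
errors² = [2.56, 1.0, 2.25]
MSE = 5.8100/3 = 1.9367

1.9367


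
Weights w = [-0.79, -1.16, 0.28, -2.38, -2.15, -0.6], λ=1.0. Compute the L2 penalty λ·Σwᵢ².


‖w‖₂² = (-0.79)² + (-1.16)² + (0.28)² + (-2.38)² + (-2.15)² + (-0.6)²
     = 0.6241 + 1.3456 + 0.0784 + 5.6644 + 4.6225 + 0.36
     = 12.695
λ·‖w‖₂² = 1.0·12.695 = 12.695

12.695


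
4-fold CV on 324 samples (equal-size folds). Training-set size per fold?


Fold size = 324/4 = 81
Training per fold = 324 - 81 = 243

243


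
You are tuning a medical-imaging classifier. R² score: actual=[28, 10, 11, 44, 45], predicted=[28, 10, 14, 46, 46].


ȳ = 27.6
SS_res = Σ(y-ŷ)² = 14
SS_tot = Σ(y-ȳ)² = 1157.2
R² = 1 - SS_res/SS_tot = 1 - 0.0121 = 0.9879

0.9879


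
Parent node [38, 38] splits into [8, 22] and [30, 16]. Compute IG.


Parent = [38, 38], H_parent = 1
H_left = 0.8366 (n=30), H_right = 0.9321 (n=46)
H_children = (30/76)·0.8366 + (46/76)·0.9321 = 0.8944
IG = 1 - 0.8944 = 0.1056

0.1056


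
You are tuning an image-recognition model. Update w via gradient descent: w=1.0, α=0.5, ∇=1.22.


w_new = w - α·∇
= 1.0 - 0.5·1.22
= 1.0 - 0.61
= 0.39

0.39


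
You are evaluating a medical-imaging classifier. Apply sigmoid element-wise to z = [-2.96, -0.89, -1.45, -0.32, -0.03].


σ(-2.96) = 1/(1+e^2.96) = 0.0493
σ(-0.89) = 1/(1+e^0.89) = 0.2911
σ(-1.45) = 1/(1+e^1.45) = 0.19
σ(-0.32) = 1/(1+e^0.32) = 0.4207
σ(-0.03) = 1/(1+e^0.03) = 0.4925
result = [0.0493, 0.2911, 0.19, 0.4207, 0.4925]

[0.0493, 0.2911, 0.19, 0.4207, 0.4925]


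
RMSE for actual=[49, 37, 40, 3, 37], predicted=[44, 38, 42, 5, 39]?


MSE = 38/5 = 7.6
RMSE = √(38/5) = 2.7568

2.7568


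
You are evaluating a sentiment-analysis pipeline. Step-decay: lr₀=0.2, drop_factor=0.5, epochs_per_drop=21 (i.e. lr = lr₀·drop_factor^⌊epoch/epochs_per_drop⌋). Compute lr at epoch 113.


n_drops = ⌊113/21⌋ = 5
lr = 0.2·0.5^5 = 0.2·0.03125 = 0.00625

0.00625


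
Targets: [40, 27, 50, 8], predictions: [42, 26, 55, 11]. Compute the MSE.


Squared errors: (40-42)²=4, (27-26)²=1, (50-55)²=25, (8-11)²=9
Sum = 39
MSE = 39/4 = 39/4

39/4


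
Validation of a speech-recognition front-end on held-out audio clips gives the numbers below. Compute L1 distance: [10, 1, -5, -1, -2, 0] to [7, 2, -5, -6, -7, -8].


d = |10-7| + |1-2| + |-5+ 5| + |-1+ 6| + |-2+ 7| + |0+ 8|
  = 3 + 1 + 0 + 5 + 5 + 8
  = 22

22


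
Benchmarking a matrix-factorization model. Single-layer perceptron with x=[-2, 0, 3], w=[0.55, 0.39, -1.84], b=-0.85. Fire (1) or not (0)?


z = (-2)·(0.55) + (0)·(0.39) + (3)·(-1.84) - 0.85
  = -7.47
step(z) = 0 (z<0)

0


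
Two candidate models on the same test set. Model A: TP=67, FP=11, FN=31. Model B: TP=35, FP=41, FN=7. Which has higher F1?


Model A: P=67/78=0.859, R=67/98=0.6837, F1=2PR/(P+R)=2TP/(2TP+FP+FN)=134/176=0.7614
Model B: P=35/76=0.4605, R=35/42=0.8333, F1=2PR/(P+R)=2TP/(2TP+FP+FN)=70/118=0.5932
0.7614 > 0.5932 → Model A

Model A


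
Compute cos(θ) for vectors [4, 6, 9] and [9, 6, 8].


A·B = 4·9 + 6·6 + 9·8 = 144
‖A‖ = √133 = 11.5326, ‖B‖ = √181 = 13.4536
cos = 144/(√133·√181) = 144/√24073 = 0.9281

0.9281


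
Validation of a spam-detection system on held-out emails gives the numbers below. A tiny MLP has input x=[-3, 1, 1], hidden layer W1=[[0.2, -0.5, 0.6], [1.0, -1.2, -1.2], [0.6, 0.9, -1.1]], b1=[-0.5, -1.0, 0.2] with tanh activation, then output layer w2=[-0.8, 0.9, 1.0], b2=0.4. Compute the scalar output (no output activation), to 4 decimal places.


z1[0] = (0.2)·(-3) + (-0.5)·(1) + (0.6)·(1) - 0.5 = -1.0
z1[1] = (1.0)·(-3) + (-1.2)·(1) + (-1.2)·(1) - 1.0 = -6.4
z1[2] = (0.6)·(-3) + (0.9)·(1) + (-1.1)·(1) + 0.2 = -1.8
h = tanh(z1) = [-0.7616, -1.0, -0.9468]
output = (-0.8)·(-0.7616) + (0.9)·(-1.0) + (1.0)·(-0.9468) + 0.4 = -0.8375

-0.8375


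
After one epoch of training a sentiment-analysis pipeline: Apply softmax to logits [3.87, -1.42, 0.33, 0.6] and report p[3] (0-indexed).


Exponentials: e^3.87=47.9424, e^-1.42=0.2417, e^0.33=1.391, e^0.6=1.8221
Sum = 51.3972
Softmax = [0.9328, 0.0047, 0.0271, 0.0355]
p[3] = 1.8221/51.3972 = 0.0355

0.0355


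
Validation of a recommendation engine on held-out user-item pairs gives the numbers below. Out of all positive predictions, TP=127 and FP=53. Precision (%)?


Precision = TP/(TP+FP)
= 127/(127+53)
= 127/180 = 70.56%

70.56%


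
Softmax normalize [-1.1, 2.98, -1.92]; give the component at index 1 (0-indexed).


Exponentials: e^-1.1=0.3329, e^2.98=19.6878, e^-1.92=0.1466
Sum = 20.1673
Softmax = [0.0165, 0.9762, 0.0073]
p[1] = 19.6878/20.1673 = 0.9762

0.9762


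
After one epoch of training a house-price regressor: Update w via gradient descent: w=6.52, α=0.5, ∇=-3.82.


w_new = w - α·∇
= 6.52 - 0.5·-3.82
= 6.52 + 1.91
= 8.43

8.43


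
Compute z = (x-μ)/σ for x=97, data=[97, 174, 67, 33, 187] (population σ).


μ = 111.6, σ = 59.932
z = (97 - 111.6)/59.932 = -0.2436

-0.2436


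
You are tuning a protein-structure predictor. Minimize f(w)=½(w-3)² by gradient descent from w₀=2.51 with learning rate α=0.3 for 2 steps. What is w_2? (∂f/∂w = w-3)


step 1: grad = 2.51-3 = -0.49; w = 2.51 - 0.3·(-0.49) = 2.657
step 2: grad = 2.657-3 = -0.343; w = 2.657 - 0.3·(-0.343) = 2.7599

2.7599


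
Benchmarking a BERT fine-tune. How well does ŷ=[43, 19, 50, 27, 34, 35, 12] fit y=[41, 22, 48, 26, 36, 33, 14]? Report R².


ȳ = 31.4286
SS_res = Σ(y-ŷ)² = 30
SS_tot = Σ(y-ȳ)² = 811.71
R² = 1 - SS_res/SS_tot = 1 - 0.037 = 0.963

0.963


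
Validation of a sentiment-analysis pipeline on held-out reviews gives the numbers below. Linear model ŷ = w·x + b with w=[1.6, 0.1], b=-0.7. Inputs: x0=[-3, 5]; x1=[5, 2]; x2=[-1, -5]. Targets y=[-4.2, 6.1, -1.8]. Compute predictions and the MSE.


ŷ0 = (1.6)·(-3) + (0.1)·(5) - 0.7 = -5.0
ŷ1 = (1.6)·(5) + (0.1)·(2) - 0.7 = 7.5
ŷ2 = (1.6)·(-1) + (0.1)·(-5) - 0.7 = -2.8
errors² = [0.64, 1.96, 1.0]
MSE = 3.6000/3 = 1.2

1.2


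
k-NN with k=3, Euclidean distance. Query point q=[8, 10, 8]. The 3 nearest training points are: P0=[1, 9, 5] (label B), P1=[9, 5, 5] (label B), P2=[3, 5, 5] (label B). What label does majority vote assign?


d(q,P0) = 7.6811  (label B)
d(q,P1) = 5.9161  (label B)
d(q,P2) = 7.6811  (label B)
Votes: A=0, B=3
Majority → B

B


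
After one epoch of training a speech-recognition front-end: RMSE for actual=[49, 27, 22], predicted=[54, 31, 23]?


MSE = 42/3 = 14
RMSE = √(42/3) = 3.7417

3.7417


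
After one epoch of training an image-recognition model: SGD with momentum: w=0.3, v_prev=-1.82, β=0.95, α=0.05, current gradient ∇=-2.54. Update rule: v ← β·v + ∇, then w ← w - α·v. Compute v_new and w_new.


v_new = 0.95·-1.82 - 2.54 = -1.729 - 2.54 = -4.269
w_new = 0.3 - 0.05·-4.269 = 0.3 + 0.21345 = 0.51345

v_new=-4.269, w_new=0.51345


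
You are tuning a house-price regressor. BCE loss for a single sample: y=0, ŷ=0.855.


BCE = -[y·ln(p) + (1-y)·ln(1-p)]
= -0 - 1·ln(1-0.855)
= -ln(0.145) = 1.931

1.931


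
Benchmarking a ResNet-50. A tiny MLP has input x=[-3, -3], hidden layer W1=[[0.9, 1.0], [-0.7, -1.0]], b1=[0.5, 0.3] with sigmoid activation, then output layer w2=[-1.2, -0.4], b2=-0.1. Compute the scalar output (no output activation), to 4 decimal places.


z1[0] = (0.9)·(-3) + (1.0)·(-3) + 0.5 = -5.2
z1[1] = (-0.7)·(-3) + (-1.0)·(-3) + 0.3 = 5.4
h = sigmoid(z1) = [0.0055, 0.9955]
output = (-1.2)·(0.0055) + (-0.4)·(0.9955) - 0.1 = -0.5048

-0.5048


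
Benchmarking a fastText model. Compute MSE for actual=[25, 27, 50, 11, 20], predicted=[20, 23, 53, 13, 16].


Squared errors: (25-20)²=25, (27-23)²=16, (50-53)²=9, (11-13)²=4, (20-16)²=16
Sum = 70
MSE = 70/5 = 14

14


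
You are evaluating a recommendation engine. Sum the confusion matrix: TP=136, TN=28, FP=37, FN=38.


Total = TP + TN + FP + FN
= 136 + 28 + 37 + 38
= 239
(Predicted positive: 173, predicted negative: 66)

239


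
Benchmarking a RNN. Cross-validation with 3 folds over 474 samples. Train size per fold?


Fold size = 474/3 = 158
Training per fold = 474 - 158 = 316

316


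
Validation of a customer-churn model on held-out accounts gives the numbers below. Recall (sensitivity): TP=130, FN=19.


Recall = TP/(TP+FN)
= 130/(130+19)
= 130/149 = 87.25%

87.25%


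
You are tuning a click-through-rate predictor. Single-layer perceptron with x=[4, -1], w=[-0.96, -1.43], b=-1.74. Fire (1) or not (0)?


z = (4)·(-0.96) + (-1)·(-1.43) - 1.74
  = -4.15
step(z) = 0 (z<0)

0


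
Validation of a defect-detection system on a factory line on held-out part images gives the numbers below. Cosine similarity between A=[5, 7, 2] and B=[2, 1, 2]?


A·B = 5·2 + 7·1 + 2·2 = 21
‖A‖ = √78 = 8.8318, ‖B‖ = √9 = 3
cos = 21/(√78·√9) = 21/√702 = 0.7926

0.7926


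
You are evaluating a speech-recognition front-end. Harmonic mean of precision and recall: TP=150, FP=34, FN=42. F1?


Precision = 150/184 = 0.8152
Recall = 150/192 = 0.7812
F1 = 2·P·R/(P+R) = 2·TP/(2·TP+FP+FN) = 300/(300+34+42) = 300/376 = 0.7979

0.7979


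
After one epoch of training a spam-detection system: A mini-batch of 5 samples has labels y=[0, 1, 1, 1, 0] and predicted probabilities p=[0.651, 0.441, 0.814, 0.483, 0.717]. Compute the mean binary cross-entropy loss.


L[0] = -ln(1-0.651) = -ln(0.349) = 1.0527
L[1] = -ln(0.441) = 0.8187
L[2] = -ln(0.814) = 0.2058
L[3] = -ln(0.483) = 0.7277
L[4] = -ln(1-0.717) = -ln(0.283) = 1.2623
mean = (1.0527 + 0.8187 + 0.2058 + 0.7277 + 1.2623)/5 = 0.8134

0.8134


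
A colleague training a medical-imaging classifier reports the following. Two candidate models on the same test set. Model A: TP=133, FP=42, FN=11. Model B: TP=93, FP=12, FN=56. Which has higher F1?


Model A: P=133/175=0.76, R=133/144=0.9236, F1=2PR/(P+R)=2TP/(2TP+FP+FN)=266/319=0.8339
Model B: P=93/105=0.8857, R=93/149=0.6242, F1=2PR/(P+R)=2TP/(2TP+FP+FN)=186/254=0.7323
0.8339 > 0.7323 → Model A

Model A


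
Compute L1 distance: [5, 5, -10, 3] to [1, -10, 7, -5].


d = |5-1| + |5+ 10| + |-10-7| + |3+ 5|
  = 4 + 15 + 17 + 8
  = 44

44


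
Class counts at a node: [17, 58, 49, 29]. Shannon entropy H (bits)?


Probabilities: [17/153, 58/153, 49/153, 29/153] ≈ [0.1111, 0.3791, 0.3203, 0.1895]
H = -((17/153)·log₂(17/153) + (58/153)·log₂(58/153) + (49/153)·log₂(49/153) + (29/153)·log₂(29/153))
  = 1.8636 bits

1.8636 bits


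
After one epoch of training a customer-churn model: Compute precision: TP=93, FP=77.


Precision = TP/(TP+FP)
= 93/(93+77)
= 93/170 = 54.71%

54.71%


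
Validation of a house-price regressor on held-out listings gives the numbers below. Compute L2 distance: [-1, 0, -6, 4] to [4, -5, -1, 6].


d = √((-1-4)² + (0+ 5)² + (-6+ 1)² + (4-6)²)
  = √(25 + 25 + 25 + 4)
  = √79 = 8.8882

8.8882


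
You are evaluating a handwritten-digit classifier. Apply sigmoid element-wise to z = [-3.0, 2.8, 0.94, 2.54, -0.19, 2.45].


σ(-3.0) = 1/(1+e^3.0) = 0.0474
σ(2.8) = 1/(1+e^-2.8) = 0.9427
σ(0.94) = 1/(1+e^-0.94) = 0.7191
σ(2.54) = 1/(1+e^-2.54) = 0.9269
σ(-0.19) = 1/(1+e^0.19) = 0.4526
σ(2.45) = 1/(1+e^-2.45) = 0.9206
result = [0.0474, 0.9427, 0.7191, 0.9269, 0.4526, 0.9206]

[0.0474, 0.9427, 0.7191, 0.9269, 0.4526, 0.9206]


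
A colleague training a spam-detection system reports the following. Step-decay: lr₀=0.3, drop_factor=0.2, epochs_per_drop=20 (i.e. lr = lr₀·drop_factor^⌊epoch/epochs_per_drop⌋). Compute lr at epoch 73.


n_drops = ⌊73/20⌋ = 3
lr = 0.3·0.2^3 = 0.3·0.008 = 0.0024

0.0024


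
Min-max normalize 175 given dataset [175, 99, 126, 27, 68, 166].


min=27, max=175
(175-27)/(175-27) = 148/148 = 1.0

1.0


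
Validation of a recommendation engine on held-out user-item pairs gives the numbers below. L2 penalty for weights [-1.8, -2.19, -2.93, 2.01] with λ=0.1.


‖w‖₂² = (-1.8)² + (-2.19)² + (-2.93)² + (2.01)²
     = 3.24 + 4.7961 + 8.5849 + 4.0401
     = 20.6611
λ·‖w‖₂² = 0.1·20.6611 = 2.06611

2.06611


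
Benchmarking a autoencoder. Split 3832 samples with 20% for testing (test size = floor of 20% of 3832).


Test = ⌊3832·20/100⌋ = 766
Train = 3832 - 766 = 3066

Train: 3066, Test: 766


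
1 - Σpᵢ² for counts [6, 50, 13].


Probabilities: [6/69, 50/69, 13/69] ≈ [0.087, 0.7246, 0.1884]
Σpᵢ² = (36 + 2500 + 169)/69² = 2705/4761
Gini = 1 - Σpᵢ² = 1 - 2705/4761 = 0.4318

0.4318


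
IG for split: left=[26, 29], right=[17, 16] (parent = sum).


Parent = [43, 45], H_parent = 0.9996
H_left = 0.9979 (n=55), H_right = 0.9993 (n=33)
H_children = (55/88)·0.9979 + (33/88)·0.9993 = 0.9984
IG = 0.9996 - 0.9984 = 0.0012

0.0012


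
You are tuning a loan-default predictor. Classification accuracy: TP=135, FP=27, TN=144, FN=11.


Accuracy = (TP+TN)/(TP+TN+FP+FN)
= (135+144)/(317)
= 279/317 = 88.01%

88.01%


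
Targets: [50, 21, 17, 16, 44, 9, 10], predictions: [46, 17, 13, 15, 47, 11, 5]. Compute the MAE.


Absolute errors: |50-46|=4, |21-17|=4, |17-13|=4, |16-15|=1, |44-47|=3, |9-11|=2, |10-5|=5
Sum = 23
MAE = 23/7 = 23/7

23/7


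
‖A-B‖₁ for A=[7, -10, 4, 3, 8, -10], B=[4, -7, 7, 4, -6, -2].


d = |7-4| + |-10+ 7| + |4-7| + |3-4| + |8+ 6| + |-10+ 2|
  = 3 + 3 + 3 + 1 + 14 + 8
  = 32

32


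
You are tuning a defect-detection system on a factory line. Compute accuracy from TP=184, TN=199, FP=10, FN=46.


Accuracy = (TP+TN)/(TP+TN+FP+FN)
= (184+199)/(439)
= 383/439 = 87.24%

87.24%


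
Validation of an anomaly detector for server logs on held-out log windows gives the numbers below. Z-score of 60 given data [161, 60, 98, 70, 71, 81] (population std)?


μ = 90.1667, σ = 33.7807
z = (60 - 90.1667)/33.7807 = -0.893

-0.893


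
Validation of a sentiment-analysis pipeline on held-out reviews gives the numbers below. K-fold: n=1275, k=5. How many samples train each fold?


Fold size = 1275/5 = 255
Training per fold = 1275 - 255 = 1020

1020


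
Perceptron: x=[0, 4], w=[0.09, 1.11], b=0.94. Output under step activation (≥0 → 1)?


z = (0)·(0.09) + (4)·(1.11) + 0.94
  = 5.38
step(z) = 1 (z≥0)

1


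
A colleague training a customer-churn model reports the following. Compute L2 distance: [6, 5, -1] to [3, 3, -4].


d = √((6-3)² + (5-3)² + (-1+ 4)²)
  = √(9 + 4 + 9)
  = √22 = 4.6904

4.6904


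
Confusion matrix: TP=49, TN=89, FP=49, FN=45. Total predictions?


Total = TP + TN + FP + FN
= 49 + 89 + 49 + 45
= 232
(Predicted positive: 98, predicted negative: 134)

232


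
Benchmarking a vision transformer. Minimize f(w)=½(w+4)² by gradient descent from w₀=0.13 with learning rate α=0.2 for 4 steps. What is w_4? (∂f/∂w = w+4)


step 1: grad = 0.13+4 = 4.13; w = 0.13 - 0.2·(4.13) = -0.696
step 2: grad = -0.696+4 = 3.304; w = -0.696 - 0.2·(3.304) = -1.3568
step 3: grad = -1.3568+4 = 2.6432; w = -1.3568 - 0.2·(2.6432) = -1.88544
step 4: grad = -1.88544+4 = 2.11456; w = -1.88544 - 0.2·(2.11456) = -2.308352

-2.308352


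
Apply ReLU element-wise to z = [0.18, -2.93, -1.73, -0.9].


ReLU(0.18) = max(0, 0.18) = 0.18
ReLU(-2.93) = max(0, -2.93) = 0.0
ReLU(-1.73) = max(0, -1.73) = 0.0
ReLU(-0.9) = max(0, -0.9) = 0.0
result = [0.18, 0.0, 0.0, 0.0]

[0.18, 0.0, 0.0, 0.0]


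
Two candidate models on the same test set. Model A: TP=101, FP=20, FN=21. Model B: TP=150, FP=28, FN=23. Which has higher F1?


Model A: P=101/121=0.8347, R=101/122=0.8279, F1=2PR/(P+R)=2TP/(2TP+FP+FN)=202/243=0.8313
Model B: P=150/178=0.8427, R=150/173=0.8671, F1=2PR/(P+R)=2TP/(2TP+FP+FN)=300/351=0.8547
0.8313 < 0.8547 → Model B

Model B


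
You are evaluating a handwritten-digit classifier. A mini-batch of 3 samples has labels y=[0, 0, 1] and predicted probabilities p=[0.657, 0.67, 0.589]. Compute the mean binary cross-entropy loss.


L[0] = -ln(1-0.657) = -ln(0.343) = 1.07
L[1] = -ln(1-0.67) = -ln(0.33) = 1.1087
L[2] = -ln(0.589) = 0.5293
mean = (1.07 + 1.1087 + 0.5293)/3 = 0.9027

0.9027


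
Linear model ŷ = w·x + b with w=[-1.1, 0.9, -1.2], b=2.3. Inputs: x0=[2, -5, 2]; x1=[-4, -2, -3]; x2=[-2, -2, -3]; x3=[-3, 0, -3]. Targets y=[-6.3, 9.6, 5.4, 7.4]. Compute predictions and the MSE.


ŷ0 = (-1.1)·(2) + (0.9)·(-5) + (-1.2)·(2) + 2.3 = -6.8
ŷ1 = (-1.1)·(-4) + (0.9)·(-2) + (-1.2)·(-3) + 2.3 = 8.5
ŷ2 = (-1.1)·(-2) + (0.9)·(-2) + (-1.2)·(-3) + 2.3 = 6.3
ŷ3 = (-1.1)·(-3) + (0.9)·(0) + (-1.2)·(-3) + 2.3 = 9.2
errors² = [0.25, 1.21, 0.81, 3.24]
MSE = 5.5100/4 = 1.3775

1.3775


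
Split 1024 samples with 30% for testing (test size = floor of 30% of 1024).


Test = ⌊1024·30/100⌋ = 307
Train = 1024 - 307 = 717

Train: 717, Test: 307


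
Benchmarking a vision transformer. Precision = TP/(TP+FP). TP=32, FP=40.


Precision = TP/(TP+FP)
= 32/(32+40)
= 32/72 = 44.44%

44.44%


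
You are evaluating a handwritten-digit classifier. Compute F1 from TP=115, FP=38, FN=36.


Precision = 115/153 = 0.7516
Recall = 115/151 = 0.7616
F1 = 2·P·R/(P+R) = 2·TP/(2·TP+FP+FN) = 230/(230+38+36) = 230/304 = 0.7566

0.7566


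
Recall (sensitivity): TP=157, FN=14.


Recall = TP/(TP+FN)
= 157/(157+14)
= 157/171 = 91.81%

91.81%


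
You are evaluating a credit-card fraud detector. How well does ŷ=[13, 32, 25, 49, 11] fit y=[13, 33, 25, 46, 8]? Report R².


ȳ = 25
SS_res = Σ(y-ŷ)² = 19
SS_tot = Σ(y-ȳ)² = 938
R² = 1 - SS_res/SS_tot = 1 - 0.0203 = 0.9797

0.9797


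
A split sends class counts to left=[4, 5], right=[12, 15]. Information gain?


Parent = [16, 20], H_parent = 0.9911
H_left = 0.9911 (n=9), H_right = 0.9911 (n=27)
H_children = (9/36)·0.9911 + (27/36)·0.9911 = 0.9911
IG = 0.9911 - 0.9911 = 0.0

0.0


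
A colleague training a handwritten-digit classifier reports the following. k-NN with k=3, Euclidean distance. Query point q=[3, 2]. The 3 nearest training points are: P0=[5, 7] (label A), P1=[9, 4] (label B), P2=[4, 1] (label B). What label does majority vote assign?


d(q,P0) = 5.3852  (label A)
d(q,P1) = 6.3246  (label B)
d(q,P2) = 1.4142  (label B)
Votes: A=1, B=2
Majority → B

B


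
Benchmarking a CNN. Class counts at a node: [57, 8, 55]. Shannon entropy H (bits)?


Probabilities: [57/120, 8/120, 55/120] ≈ [0.475, 0.0667, 0.4583]
H = -((57/120)·log₂(57/120) + (8/120)·log₂(8/120) + (55/120)·log₂(55/120))
  = 1.2865 bits

1.2865 bits


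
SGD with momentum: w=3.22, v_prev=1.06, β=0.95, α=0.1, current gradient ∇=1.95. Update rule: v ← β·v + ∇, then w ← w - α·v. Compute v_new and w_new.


v_new = 0.95·1.06 + 1.95 = 1.007 + 1.95 = 2.957
w_new = 3.22 - 0.1·2.957 = 3.22 - 0.2957 = 2.9243

v_new=2.957, w_new=2.9243


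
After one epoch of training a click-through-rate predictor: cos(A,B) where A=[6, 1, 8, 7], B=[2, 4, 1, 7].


A·B = 6·2 + 1·4 + 8·1 + 7·7 = 73
‖A‖ = √150 = 12.2474, ‖B‖ = √70 = 8.3666
cos = 73/(√150·√70) = 73/√10500 = 0.7124

0.7124


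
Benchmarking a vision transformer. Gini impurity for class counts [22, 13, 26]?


Probabilities: [22/61, 13/61, 26/61] ≈ [0.3607, 0.2131, 0.4262]
Σpᵢ² = (484 + 169 + 676)/61² = 1329/3721
Gini = 1 - Σpᵢ² = 1 - 1329/3721 = 0.6428

0.6428


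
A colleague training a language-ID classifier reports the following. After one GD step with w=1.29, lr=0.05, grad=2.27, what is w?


w_new = w - α·∇
= 1.29 - 0.05·2.27
= 1.29 - 0.1135
= 1.1765

1.1765


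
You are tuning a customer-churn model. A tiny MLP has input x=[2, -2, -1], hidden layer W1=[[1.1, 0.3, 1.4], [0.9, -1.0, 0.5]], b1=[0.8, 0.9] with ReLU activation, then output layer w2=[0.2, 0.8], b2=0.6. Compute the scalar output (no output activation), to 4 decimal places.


z1[0] = (1.1)·(2) + (0.3)·(-2) + (1.4)·(-1) + 0.8 = 1.0
z1[1] = (0.9)·(2) + (-1.0)·(-2) + (0.5)·(-1) + 0.9 = 4.2
h = ReLU(z1) = [1.0, 4.2]
output = (0.2)·(1.0) + (0.8)·(4.2) + 0.6 = 4.16

4.16


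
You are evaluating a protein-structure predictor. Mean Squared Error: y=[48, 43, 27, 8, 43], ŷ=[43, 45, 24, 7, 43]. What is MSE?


Squared errors: (48-43)²=25, (43-45)²=4, (27-24)²=9, (8-7)²=1, (43-43)²=0
Sum = 39
MSE = 39/5 = 39/5

39/5


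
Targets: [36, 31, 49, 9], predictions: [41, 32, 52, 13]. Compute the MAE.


Absolute errors: |36-41|=5, |31-32|=1, |49-52|=3, |9-13|=4
Sum = 13
MAE = 13/4 = 13/4

13/4


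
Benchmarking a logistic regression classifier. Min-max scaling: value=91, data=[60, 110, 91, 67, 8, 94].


min=8, max=110
(91-8)/(110-8) = 83/102 = 0.8137

0.8137


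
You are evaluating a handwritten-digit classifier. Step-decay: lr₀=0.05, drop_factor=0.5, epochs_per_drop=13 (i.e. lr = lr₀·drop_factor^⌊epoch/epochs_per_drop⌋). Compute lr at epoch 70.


n_drops = ⌊70/13⌋ = 5
lr = 0.05·0.5^5 = 0.05·0.03125 = 0.0015625

0.0015625


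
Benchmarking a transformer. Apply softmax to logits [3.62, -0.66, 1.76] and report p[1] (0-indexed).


Exponentials: e^3.62=37.3376, e^-0.66=0.5169, e^1.76=5.8124
Sum = 43.6669
Softmax = [0.8551, 0.0118, 0.1331]
p[1] = 0.5169/43.6669 = 0.0118

0.0118


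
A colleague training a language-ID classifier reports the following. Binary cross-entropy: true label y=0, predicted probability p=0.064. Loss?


BCE = -[y·ln(p) + (1-y)·ln(1-p)]
= -0 - 1·ln(1-0.064)
= -ln(0.936) = 0.0661

0.0661


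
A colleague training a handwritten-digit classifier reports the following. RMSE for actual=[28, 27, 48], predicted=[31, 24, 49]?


MSE = 19/3 = 6.3333
RMSE = √(19/3) = 2.5166

2.5166


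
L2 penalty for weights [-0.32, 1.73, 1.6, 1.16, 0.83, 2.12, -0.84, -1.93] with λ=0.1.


‖w‖₂² = (-0.32)² + (1.73)² + (1.6)² + (1.16)² + (0.83)² + (2.12)² + (-0.84)² + (-1.93)²
     = 0.1024 + 2.9929 + 2.56 + 1.3456 + 0.6889 + 4.4944 + 0.7056 + 3.7249
     = 16.6147
λ·‖w‖₂² = 0.1·16.6147 = 1.66147

1.66147


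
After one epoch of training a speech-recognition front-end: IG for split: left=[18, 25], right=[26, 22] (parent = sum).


Parent = [44, 47], H_parent = 0.9992
H_left = 0.9808 (n=43), H_right = 0.995 (n=48)
H_children = (43/91)·0.9808 + (48/91)·0.995 = 0.9883
IG = 0.9992 - 0.9883 = 0.0109

0.0109


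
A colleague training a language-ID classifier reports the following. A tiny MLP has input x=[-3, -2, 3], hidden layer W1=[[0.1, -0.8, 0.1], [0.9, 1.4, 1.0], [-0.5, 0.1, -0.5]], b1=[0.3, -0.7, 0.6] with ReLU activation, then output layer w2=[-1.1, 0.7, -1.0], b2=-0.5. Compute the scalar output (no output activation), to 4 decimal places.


z1[0] = (0.1)·(-3) + (-0.8)·(-2) + (0.1)·(3) + 0.3 = 1.9
z1[1] = (0.9)·(-3) + (1.4)·(-2) + (1.0)·(3) - 0.7 = -3.2
z1[2] = (-0.5)·(-3) + (0.1)·(-2) + (-0.5)·(3) + 0.6 = 0.4
h = ReLU(z1) = [1.9, 0.0, 0.4]
output = (-1.1)·(1.9) + (0.7)·(0.0) + (-1.0)·(0.4) - 0.5 = -2.99

-2.99


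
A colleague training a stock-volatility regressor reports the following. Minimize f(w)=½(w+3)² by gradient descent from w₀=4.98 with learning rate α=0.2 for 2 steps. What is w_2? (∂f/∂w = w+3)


step 1: grad = 4.98+3 = 7.98; w = 4.98 - 0.2·(7.98) = 3.384
step 2: grad = 3.384+3 = 6.384; w = 3.384 - 0.2·(6.384) = 2.1072

2.1072


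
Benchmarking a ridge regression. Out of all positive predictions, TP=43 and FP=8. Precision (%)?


Precision = TP/(TP+FP)
= 43/(43+8)
= 43/51 = 84.31%

84.31%


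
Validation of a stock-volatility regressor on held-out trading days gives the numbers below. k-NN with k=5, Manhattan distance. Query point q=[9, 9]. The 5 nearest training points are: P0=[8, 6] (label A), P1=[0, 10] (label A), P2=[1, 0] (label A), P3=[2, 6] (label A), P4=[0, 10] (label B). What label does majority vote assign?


d(q,P0) = 4  (label A)
d(q,P1) = 10  (label A)
d(q,P2) = 17  (label A)
d(q,P3) = 10  (label A)
d(q,P4) = 10  (label B)
Votes: A=4, B=1
Majority → A

A


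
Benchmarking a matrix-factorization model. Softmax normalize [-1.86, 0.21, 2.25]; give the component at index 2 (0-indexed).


Exponentials: e^-1.86=0.1557, e^0.21=1.2337, e^2.25=9.4877
Sum = 10.8771
Softmax = [0.0143, 0.1134, 0.8723]
p[2] = 9.4877/10.8771 = 0.8723

0.8723


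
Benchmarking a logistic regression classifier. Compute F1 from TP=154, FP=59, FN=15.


Precision = 154/213 = 0.723
Recall = 154/169 = 0.9112
F1 = 2·P·R/(P+R) = 2·TP/(2·TP+FP+FN) = 308/(308+59+15) = 308/382 = 0.8063

0.8063


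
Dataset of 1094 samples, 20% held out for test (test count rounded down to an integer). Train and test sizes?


Test = ⌊1094·20/100⌋ = 218
Train = 1094 - 218 = 876

Train: 876, Test: 218


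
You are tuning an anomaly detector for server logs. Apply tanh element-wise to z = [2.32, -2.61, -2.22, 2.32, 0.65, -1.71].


tanh(2.32) = 0.9809
tanh(-2.61) = -0.9892
tanh(-2.22) = -0.9767
tanh(2.32) = 0.9809
tanh(0.65) = 0.5717
tanh(-1.71) = -0.9366
result = [0.9809, -0.9892, -0.9767, 0.9809, 0.5717, -0.9366]

[0.9809, -0.9892, -0.9767, 0.9809, 0.5717, -0.9366]


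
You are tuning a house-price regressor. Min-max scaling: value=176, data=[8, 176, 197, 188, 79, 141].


min=8, max=197
(176-8)/(197-8) = 168/189 = 0.8889

0.8889


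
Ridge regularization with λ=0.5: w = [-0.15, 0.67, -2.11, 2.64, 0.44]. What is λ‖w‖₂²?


‖w‖₂² = (-0.15)² + (0.67)² + (-2.11)² + (2.64)² + (0.44)²
     = 0.0225 + 0.4489 + 4.4521 + 6.9696 + 0.1936
     = 12.0867
λ·‖w‖₂² = 0.5·12.0867 = 6.04335

6.04335


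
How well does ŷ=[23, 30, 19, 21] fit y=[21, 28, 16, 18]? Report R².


ȳ = 20.75
SS_res = Σ(y-ŷ)² = 26
SS_tot = Σ(y-ȳ)² = 82.75
R² = 1 - SS_res/SS_tot = 1 - 0.3142 = 0.6858

0.6858


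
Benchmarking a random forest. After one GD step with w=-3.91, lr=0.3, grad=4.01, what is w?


w_new = w - α·∇
= -3.91 - 0.3·4.01
= -3.91 - 1.203
= -5.113

-5.113


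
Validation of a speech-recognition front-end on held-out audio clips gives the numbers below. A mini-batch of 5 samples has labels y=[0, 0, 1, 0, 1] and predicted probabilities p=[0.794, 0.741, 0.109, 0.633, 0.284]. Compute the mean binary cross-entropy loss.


L[0] = -ln(1-0.794) = -ln(0.206) = 1.5799
L[1] = -ln(1-0.741) = -ln(0.259) = 1.3509
L[2] = -ln(0.109) = 2.2164
L[3] = -ln(1-0.633) = -ln(0.367) = 1.0024
L[4] = -ln(0.284) = 1.2588
mean = (1.5799 + 1.3509 + 2.2164 + 1.0024 + 1.2588)/5 = 1.4817

1.4817


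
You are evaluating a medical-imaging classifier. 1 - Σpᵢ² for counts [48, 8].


Probabilities: [48/56, 8/56] ≈ [0.8571, 0.1429]
Σpᵢ² = (2304 + 64)/56² = 2368/3136
Gini = 1 - Σpᵢ² = 1 - 2368/3136 = 0.2449

0.2449


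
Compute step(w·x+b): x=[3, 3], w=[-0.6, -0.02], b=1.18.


z = (3)·(-0.6) + (3)·(-0.02) + 1.18
  = -0.68
step(z) = 0 (z<0)

0


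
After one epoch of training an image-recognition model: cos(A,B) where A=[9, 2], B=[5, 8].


A·B = 9·5 + 2·8 = 61
‖A‖ = √85 = 9.2195, ‖B‖ = √89 = 9.434
cos = 61/(√85·√89) = 61/√7565 = 0.7013

0.7013


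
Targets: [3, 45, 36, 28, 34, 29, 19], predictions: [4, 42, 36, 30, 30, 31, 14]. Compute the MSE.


Squared errors: (3-4)²=1, (45-42)²=9, (36-36)²=0, (28-30)²=4, (34-30)²=16, (29-31)²=4, (19-14)²=25
Sum = 59
MSE = 59/7 = 59/7

59/7


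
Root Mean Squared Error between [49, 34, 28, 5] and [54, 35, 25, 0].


MSE = 60/4 = 15
RMSE = √(60/4) = 3.873

3.873


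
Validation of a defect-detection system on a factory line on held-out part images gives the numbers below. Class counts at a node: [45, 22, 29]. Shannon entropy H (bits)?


Probabilities: [45/96, 22/96, 29/96] ≈ [0.4688, 0.2292, 0.3021]
H = -((45/96)·log₂(45/96) + (22/96)·log₂(22/96) + (29/96)·log₂(29/96))
  = 1.5212 bits

1.5212 bits


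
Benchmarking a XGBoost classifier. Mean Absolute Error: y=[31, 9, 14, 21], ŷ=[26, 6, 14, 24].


Absolute errors: |31-26|=5, |9-6|=3, |14-14|=0, |21-24|=3
Sum = 11
MAE = 11/4 = 11/4

11/4


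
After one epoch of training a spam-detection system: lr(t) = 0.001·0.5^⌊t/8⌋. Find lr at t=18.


n_drops = ⌊18/8⌋ = 2
lr = 0.001·0.5^2 = 0.001·0.25 = 0.00025

0.00025


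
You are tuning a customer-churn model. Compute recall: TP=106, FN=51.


Recall = TP/(TP+FN)
= 106/(106+51)
= 106/157 = 67.52%

67.52%


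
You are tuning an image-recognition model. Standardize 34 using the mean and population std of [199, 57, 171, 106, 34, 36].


μ = 100.5, σ = 64.7785
z = (34 - 100.5)/64.7785 = -1.0266

-1.0266


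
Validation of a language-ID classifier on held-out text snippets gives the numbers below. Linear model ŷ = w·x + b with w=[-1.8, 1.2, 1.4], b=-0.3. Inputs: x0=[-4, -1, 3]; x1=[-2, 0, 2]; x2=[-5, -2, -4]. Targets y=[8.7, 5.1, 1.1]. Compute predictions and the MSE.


ŷ0 = (-1.8)·(-4) + (1.2)·(-1) + (1.4)·(3) - 0.3 = 9.9
ŷ1 = (-1.8)·(-2) + (1.2)·(0) + (1.4)·(2) - 0.3 = 6.1
ŷ2 = (-1.8)·(-5) + (1.2)·(-2) + (1.4)·(-4) - 0.3 = 0.7
errors² = [1.44, 1.0, 0.16]
MSE = 2.6000/3 = 0.8667

0.8667


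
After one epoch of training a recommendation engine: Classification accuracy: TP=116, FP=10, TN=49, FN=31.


Accuracy = (TP+TN)/(TP+TN+FP+FN)
= (116+49)/(206)
= 165/206 = 80.1%

80.1%


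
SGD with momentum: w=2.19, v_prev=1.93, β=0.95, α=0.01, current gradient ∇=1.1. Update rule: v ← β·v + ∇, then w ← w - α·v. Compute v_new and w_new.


v_new = 0.95·1.93 + 1.1 = 1.8335 + 1.1 = 2.9335
w_new = 2.19 - 0.01·2.9335 = 2.19 - 0.029335 = 2.160665

v_new=2.9335, w_new=2.160665


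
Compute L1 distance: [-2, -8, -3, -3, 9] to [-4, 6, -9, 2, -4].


d = |-2+ 4| + |-8-6| + |-3+ 9| + |-3-2| + |9+ 4|
  = 2 + 14 + 6 + 5 + 13
  = 40

40


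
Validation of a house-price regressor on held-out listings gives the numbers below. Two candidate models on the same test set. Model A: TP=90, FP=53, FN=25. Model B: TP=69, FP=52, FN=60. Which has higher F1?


Model A: P=90/143=0.6294, R=90/115=0.7826, F1=2PR/(P+R)=2TP/(2TP+FP+FN)=180/258=0.6977
Model B: P=69/121=0.5702, R=69/129=0.5349, F1=2PR/(P+R)=2TP/(2TP+FP+FN)=138/250=0.552
0.6977 > 0.552 → Model A

Model A


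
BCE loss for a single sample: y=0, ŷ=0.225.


BCE = -[y·ln(p) + (1-y)·ln(1-p)]
= -0 - 1·ln(1-0.225)
= -ln(0.775) = 0.2549

0.2549


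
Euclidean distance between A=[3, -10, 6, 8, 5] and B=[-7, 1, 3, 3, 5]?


d = √((3+ 7)² + (-10-1)² + (6-3)² + (8-3)² + (5-5)²)
  = √(100 + 121 + 9 + 25 + 0)
  = √255 = 15.9687

15.9687


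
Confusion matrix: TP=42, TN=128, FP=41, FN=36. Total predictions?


Total = TP + TN + FP + FN
= 42 + 128 + 41 + 36
= 247
(Predicted positive: 83, predicted negative: 164)

247


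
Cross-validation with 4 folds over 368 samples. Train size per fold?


Fold size = 368/4 = 92
Training per fold = 368 - 92 = 276

276


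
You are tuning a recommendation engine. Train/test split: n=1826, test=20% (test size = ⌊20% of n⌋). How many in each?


Test = ⌊1826·20/100⌋ = 365
Train = 1826 - 365 = 1461

Train: 1461, Test: 365


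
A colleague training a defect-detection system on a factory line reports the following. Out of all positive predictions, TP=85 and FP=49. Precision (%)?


Precision = TP/(TP+FP)
= 85/(85+49)
= 85/134 = 63.43%

63.43%


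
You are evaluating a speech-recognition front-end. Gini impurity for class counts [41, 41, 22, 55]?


Probabilities: [41/159, 41/159, 22/159, 55/159] ≈ [0.2579, 0.2579, 0.1384, 0.3459]
Σpᵢ² = (1681 + 1681 + 484 + 3025)/159² = 6871/25281
Gini = 1 - Σpᵢ² = 1 - 6871/25281 = 0.7282

0.7282


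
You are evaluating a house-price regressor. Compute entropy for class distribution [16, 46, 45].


Probabilities: [16/107, 46/107, 45/107] ≈ [0.1495, 0.4299, 0.4206]
H = -((16/107)·log₂(16/107) + (46/107)·log₂(46/107) + (45/107)·log₂(45/107))
  = 1.4591 bits

1.4591 bits


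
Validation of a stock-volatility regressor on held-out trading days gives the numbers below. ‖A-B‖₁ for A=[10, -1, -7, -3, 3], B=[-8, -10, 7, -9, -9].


d = |10+ 8| + |-1+ 10| + |-7-7| + |-3+ 9| + |3+ 9|
  = 18 + 9 + 14 + 6 + 12
  = 59

59


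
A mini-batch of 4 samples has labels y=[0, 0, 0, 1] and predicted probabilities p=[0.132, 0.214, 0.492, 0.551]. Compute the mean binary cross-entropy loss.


L[0] = -ln(1-0.132) = -ln(0.868) = 0.1416
L[1] = -ln(1-0.214) = -ln(0.786) = 0.2408
L[2] = -ln(1-0.492) = -ln(0.508) = 0.6773
L[3] = -ln(0.551) = 0.596
mean = (0.1416 + 0.2408 + 0.6773 + 0.596)/4 = 0.4139

0.4139


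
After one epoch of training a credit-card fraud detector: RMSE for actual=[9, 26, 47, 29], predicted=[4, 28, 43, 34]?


MSE = 70/4 = 17.5
RMSE = √(70/4) = 4.1833

4.1833


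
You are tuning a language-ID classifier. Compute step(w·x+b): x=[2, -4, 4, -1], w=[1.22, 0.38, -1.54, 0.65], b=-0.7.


z = (2)·(1.22) + (-4)·(0.38) + (4)·(-1.54) + (-1)·(0.65) - 0.7
  = -6.59
step(z) = 0 (z<0)

0
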